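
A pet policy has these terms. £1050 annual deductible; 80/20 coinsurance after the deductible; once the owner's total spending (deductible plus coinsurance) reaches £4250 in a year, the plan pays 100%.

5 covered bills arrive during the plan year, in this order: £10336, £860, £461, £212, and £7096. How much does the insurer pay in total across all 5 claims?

£14715

Bill 1, £10336: £1050 finishes the deductible; £9286 goes to coinsurance; 20% of £9286 = £1857.20. Owner owes £2907.20 (running OOP £2907.20). Insurer: £10336 − £2907.20 = £7428.80.
Bill 2, £860: deductible met; 20% of £860 = £172. Owner pays £172; OOP now £3079.20. Plan pays £860 − £172 = £688.
Bill 3, £461: 20% coinsurance on £461 = £92.20. Cost to owner: £92.20. OOP to date £3171.40. Plan pays £461 − £92.20 = £368.80.
Bill 4, £212: deductible met; 20% of £212 = £42.40. Owner owes £42.40 (running OOP £3213.80). Insurer: £212 − £42.40 = £169.60.
Bill 5, £7096: deductible met; 20% of £7096 = £1419.20. OOP would hit £4633 > £4250, so the cap limits the owner to £4250 − £3213.80 = £1036.20. Insurer: £7096 − £1036.20 = £6059.80.
Insurer total = bills − owner's total = £18965 − £4250 = £14715.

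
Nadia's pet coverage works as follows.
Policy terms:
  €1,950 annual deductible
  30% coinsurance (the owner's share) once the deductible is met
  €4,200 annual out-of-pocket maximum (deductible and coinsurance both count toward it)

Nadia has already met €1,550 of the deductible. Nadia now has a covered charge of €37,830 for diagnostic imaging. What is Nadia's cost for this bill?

Remaining deductible: €1,950 − €1,550 = €400.
After the €400 deductible portion, €37,830 − €400 = €37,430 is subject to coinsurance.
30% of €37,430 = €11,229 falls to the owner.
That puts the owner's cost at €400 + €11,229 = €11,629 before any cap.
Year-to-date out-of-pocket would reach €1,550 + €11,629 = €13,179, above the €4,200 maximum, so the owner pays only €4,200 − €1,550 = €2,650.

€2,650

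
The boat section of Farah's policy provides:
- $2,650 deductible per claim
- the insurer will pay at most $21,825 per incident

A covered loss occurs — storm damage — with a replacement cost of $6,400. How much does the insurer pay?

After the deductible, $6,400 − $2,650 = $3,750 remains.
$3,750 is within the $21,825 limit, so the insurer pays $3,750.

$3,750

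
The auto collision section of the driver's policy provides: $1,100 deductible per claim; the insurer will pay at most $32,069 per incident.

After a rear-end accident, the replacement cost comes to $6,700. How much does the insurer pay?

$5,600

After the deductible, $6,700 − $1,100 = $5,600 remains.
That's under the $32,069 cap, so the insurer reimburses the full $5,600.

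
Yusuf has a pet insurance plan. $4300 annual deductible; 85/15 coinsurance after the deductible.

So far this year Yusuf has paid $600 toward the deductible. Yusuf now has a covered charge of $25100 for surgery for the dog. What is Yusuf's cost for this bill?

$600 of the $4300 deductible is already met, leaving $3700.
The remaining $21400 (= $25100 − $3700) moves to coinsurance.
15% of $21400 = $3210 falls to the owner.
That puts the owner's cost at $3700 + $3210 = $6910.

$6910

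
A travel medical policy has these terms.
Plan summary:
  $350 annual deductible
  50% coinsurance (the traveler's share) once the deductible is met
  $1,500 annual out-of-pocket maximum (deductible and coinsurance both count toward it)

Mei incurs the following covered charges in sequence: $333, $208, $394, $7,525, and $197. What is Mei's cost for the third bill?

Claim 1 — $333: fully absorbed by the deductible. Traveler pays $333; OOP now $333.
Claim 2 — $208: deductible takes $17, $191 remains; traveler's 50% is $95.50. Traveler owes $112.50 (running OOP $445.50).
Claim 3 — $394: deductible met; 50% of $394 = $197. Cost to traveler: $197. OOP to date $642.50.

$197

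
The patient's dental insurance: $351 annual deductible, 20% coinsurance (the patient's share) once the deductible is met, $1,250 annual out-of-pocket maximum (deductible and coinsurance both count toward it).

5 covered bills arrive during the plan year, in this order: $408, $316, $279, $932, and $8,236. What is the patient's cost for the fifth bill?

Claim 1 ($408): $351 finishes the deductible; $57 goes to coinsurance; 20% of $57 = $11.40. Patient owes $362.40 (running OOP $362.40).
Claim 2 ($316): 20% coinsurance on $316 = $63.20. Cost to patient: $63.20. OOP to date $425.60.
Claim 3 ($279): deductible already satisfied, so patient's share is 20% × $279 = $55.80. Patient pays $55.80; OOP now $481.40.
Claim 4 ($932): 20% coinsurance on $932 = $186.40. Patient pays $186.40; OOP now $667.80.
Claim 5 ($8,236): deductible met; 20% of $8,236 = $1,647.20. Adding that to $667.80 gives $2,315, past the $1,250 cap; patient pays only $1,250 − $667.80 = $582.20.

$582.20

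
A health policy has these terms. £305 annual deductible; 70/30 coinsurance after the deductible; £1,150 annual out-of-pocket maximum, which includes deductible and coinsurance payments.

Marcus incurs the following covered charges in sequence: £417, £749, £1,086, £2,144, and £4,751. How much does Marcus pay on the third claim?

£325.80

Claim 1 — £417: £305 finishes the deductible; £112 goes to coinsurance; coinsurance £112 × 30% = £33.60. Patient owes £338.60 (running OOP £338.60).
Claim 2 — £749: deductible met; 30% of £749 = £224.70. Patient owes £224.70 (running OOP £563.30).
Claim 3 — £1,086: 30% coinsurance on £1,086 = £325.80. Patient owes £325.80 (running OOP £889.10).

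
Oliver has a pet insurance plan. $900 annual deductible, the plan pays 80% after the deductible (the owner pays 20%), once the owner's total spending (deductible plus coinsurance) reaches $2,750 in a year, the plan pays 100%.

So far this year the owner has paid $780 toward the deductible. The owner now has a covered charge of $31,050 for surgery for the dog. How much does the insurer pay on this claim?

$29,080

$780 of the $900 deductible is already met, leaving $120.
After the $120 deductible portion, $31,050 − $120 = $30,930 is subject to coinsurance.
Owner's 20% share of $30,930 is $6,186.
So the owner owes $120 + $6,186 = $6,306 before any cap.
Adding $6,306 to the $780 already spent would give $7,086, which exceeds the $2,750 cap; the owner pays just $2,750 − $780 = $1,970.
Insurer pays the balance: $31,050 − $1,970 = $29,080.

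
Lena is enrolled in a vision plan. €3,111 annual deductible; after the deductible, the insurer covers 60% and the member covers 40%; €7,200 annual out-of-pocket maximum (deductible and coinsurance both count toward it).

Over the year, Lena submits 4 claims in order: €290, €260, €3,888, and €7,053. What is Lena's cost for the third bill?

#1 (€290): all of it applies to the deductible. Member owes €290 (running OOP €290).
#2 (€260): all of it applies to the deductible. Cost to member: €260. OOP to date €550.
#3 (€3,888): deductible takes €2,561, €1,327 remains; member's 40% is €530.80. Cost to member: €3,091.80. OOP to date €3,641.80.

€3,091.80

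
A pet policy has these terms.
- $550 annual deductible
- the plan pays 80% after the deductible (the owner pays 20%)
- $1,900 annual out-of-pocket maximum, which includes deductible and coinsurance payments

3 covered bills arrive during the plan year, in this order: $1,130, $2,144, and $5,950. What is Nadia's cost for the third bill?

Claim 1 ($1,130): deductible takes $550, $580 remains; coinsurance $580 × 20% = $116. Owner owes $666 (running OOP $666).
Claim 2 ($2,144): deductible already satisfied, so owner's share is 20% × $2,144 = $428.80. Cost to owner: $428.80. OOP to date $1,094.80.
Claim 3 ($5,950): deductible met; 20% of $5,950 = $1,190. That would push OOP to $2,284.80, over the $1,900 cap, so owner pays $1,900 − $1,094.80 = $805.20.

$805.20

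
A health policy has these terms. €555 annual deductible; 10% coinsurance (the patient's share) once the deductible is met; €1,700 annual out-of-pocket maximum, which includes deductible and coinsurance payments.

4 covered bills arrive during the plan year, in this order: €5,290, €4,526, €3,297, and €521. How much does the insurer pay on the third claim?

#1 (€5,290): deductible takes €555, €4,735 remains; 10% of €4,735 = €473.50. Patient owes €1,028.50 (running OOP €1,028.50). Plan pays €5,290 − €1,028.50 = €4,261.50.
#2 (€4,526): deductible met; 10% of €4,526 = €452.60. Cost to patient: €452.60. OOP to date €1,481.10. Insurer: €4,526 − €452.60 = €4,073.40.
#3 (€3,297): deductible met; 10% of €3,297 = €329.70. Adding that to €1,481.10 gives €1,810.80, past the €1,700 cap; patient pays only €1,700 − €1,481.10 = €218.90. Insurer: €3,297 − €218.90 = €3,078.10.

€3,078.10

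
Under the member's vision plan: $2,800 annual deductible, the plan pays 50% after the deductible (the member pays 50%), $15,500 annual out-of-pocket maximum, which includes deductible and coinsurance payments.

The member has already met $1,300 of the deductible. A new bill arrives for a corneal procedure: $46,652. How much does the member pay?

$1,300 of the $2,800 deductible is already met, leaving $1,500.
The remaining $45,152 (= $46,652 − $1,500) moves to coinsurance.
Member's 50% share of $45,152 is $22,576.
That puts the member's cost at $1,500 + $22,576 = $24,076 before any cap.
Adding $24,076 to the $1,300 already spent would give $25,376, which exceeds the $15,500 cap; the member pays just $15,500 − $1,300 = $14,200.

$14,200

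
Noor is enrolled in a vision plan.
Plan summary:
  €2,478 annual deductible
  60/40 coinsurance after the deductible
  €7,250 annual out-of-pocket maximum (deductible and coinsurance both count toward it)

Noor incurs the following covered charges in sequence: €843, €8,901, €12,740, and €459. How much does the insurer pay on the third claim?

#1 (€843): all of it applies to the deductible. Cost to member: €843. OOP to date €843. Plan pays €843 − €843 = €0.
#2 (€8,901): deductible takes €1,635, €7,266 remains; coinsurance €7,266 × 40% = €2,906.40. Member owes €4,541.40 (running OOP €5,384.40). Insurer: €8,901 − €4,541.40 = €4,359.60.
#3 (€12,740): deductible already satisfied, so member's share is 40% × €12,740 = €5,096. That would push OOP to €10,480.40, over the €7,250 cap, so member pays €7,250 − €5,384.40 = €1,865.60. Plan pays €12,740 − €1,865.60 = €10,874.40.

€10,874.40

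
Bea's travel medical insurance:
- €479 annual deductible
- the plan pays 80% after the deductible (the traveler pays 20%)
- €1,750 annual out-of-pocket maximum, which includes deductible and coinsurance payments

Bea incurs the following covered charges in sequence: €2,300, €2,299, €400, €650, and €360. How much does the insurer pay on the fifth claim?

€288

#1 (€2,300): €479 finishes the deductible; €1,821 goes to coinsurance; coinsurance €1,821 × 20% = €364.20. Traveler pays €843.20; OOP now €843.20. Insurer: €2,300 − €843.20 = €1,456.80.
#2 (€2,299): deductible met; 20% of €2,299 = €459.80. Cost to traveler: €459.80. OOP to date €1,303. Plan pays €2,299 − €459.80 = €1,839.20.
#3 (€400): deductible already satisfied, so traveler's share is 20% × €400 = €80. Traveler owes €80 (running OOP €1,383). Plan pays €400 − €80 = €320.
#4 (€650): 20% coinsurance on €650 = €130. Cost to traveler: €130. OOP to date €1,513. Plan pays €650 − €130 = €520.
#5 (€360): deductible already satisfied, so traveler's share is 20% × €360 = €72. Traveler pays €72; OOP now €1,585. Insurer: €360 − €72 = €288.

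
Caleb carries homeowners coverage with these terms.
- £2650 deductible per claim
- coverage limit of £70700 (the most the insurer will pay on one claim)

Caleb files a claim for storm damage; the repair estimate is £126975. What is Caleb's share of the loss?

£56275

After the deductible, £126975 − £2650 = £124325 remains.
The £70700 per-incident cap binds; insurer pays £70700.
Out of pocket: £126975 − £70700 = £56275.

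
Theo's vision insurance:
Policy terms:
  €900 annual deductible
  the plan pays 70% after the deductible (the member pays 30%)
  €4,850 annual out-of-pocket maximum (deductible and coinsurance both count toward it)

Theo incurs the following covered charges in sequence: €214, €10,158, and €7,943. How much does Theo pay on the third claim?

€1,108.40

Claim 1 (€214): all of it applies to the deductible. Member owes €214 (running OOP €214).
Claim 2 (€10,158): €686 to deductible, leaving €9,472; 30% of €9,472 = €2,841.60. Cost to member: €3,527.60. OOP to date €3,741.60.
Claim 3 (€7,943): deductible already satisfied, so member's share is 30% × €7,943 = €2,382.90. That would push OOP to €6,124.50, over the €4,850 cap, so member pays €4,850 − €3,741.60 = €1,108.40.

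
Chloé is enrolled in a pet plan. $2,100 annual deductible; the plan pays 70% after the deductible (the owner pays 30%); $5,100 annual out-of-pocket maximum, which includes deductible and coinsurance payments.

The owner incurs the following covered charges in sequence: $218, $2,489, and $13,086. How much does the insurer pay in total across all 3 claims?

$10,693

Bill 1, $218: fully absorbed by the deductible. Cost to owner: $218. OOP to date $218. Insurer: $218 − $218 = $0.
Bill 2, $2,489: deductible takes $1,882, $607 remains; owner's 30% is $182.10. Owner pays $2,064.10; OOP now $2,282.10. Plan pays $2,489 − $2,064.10 = $424.90.
Bill 3, $13,086: deductible already satisfied, so owner's share is 30% × $13,086 = $3,925.80. OOP would hit $6,207.90 > $5,100, so the cap limits the owner to $5,100 − $2,282.10 = $2,817.90. Insurer: $13,086 − $2,817.90 = $10,268.10.
Insurer total: $0 + $424.90 + $10,268.10 = $10,693.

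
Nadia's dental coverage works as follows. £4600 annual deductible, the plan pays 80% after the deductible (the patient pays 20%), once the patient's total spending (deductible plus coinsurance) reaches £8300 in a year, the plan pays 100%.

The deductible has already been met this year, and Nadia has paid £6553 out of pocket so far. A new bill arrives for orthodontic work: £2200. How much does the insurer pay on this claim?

£1760

The deductible is already satisfied, so the full bill goes to coinsurance.
20% of £2200 = £440 falls to the patient.
Total out-of-pocket so far would be £6553 + £440 = £6993, below the £8300 cap — no reduction.
Insurer pays the balance: £2200 − £440 = £1760.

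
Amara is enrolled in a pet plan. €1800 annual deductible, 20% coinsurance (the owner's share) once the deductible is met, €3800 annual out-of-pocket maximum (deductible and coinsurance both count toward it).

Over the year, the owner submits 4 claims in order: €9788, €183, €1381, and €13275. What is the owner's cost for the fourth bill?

Bill 1, €9788: deductible takes €1800, €7988 remains; owner's 20% is €1597.60. Owner pays €3397.60; OOP now €3397.60.
Bill 2, €183: deductible met; 20% of €183 = €36.60. Cost to owner: €36.60. OOP to date €3434.20.
Bill 3, €1381: deductible already satisfied, so owner's share is 20% × €1381 = €276.20. Cost to owner: €276.20. OOP to date €3710.40.
Bill 4, €13275: deductible met; 20% of €13275 = €2655. OOP would hit €6365.40 > €3800, so the cap limits the owner to €3800 − €3710.40 = €89.60.

€89.60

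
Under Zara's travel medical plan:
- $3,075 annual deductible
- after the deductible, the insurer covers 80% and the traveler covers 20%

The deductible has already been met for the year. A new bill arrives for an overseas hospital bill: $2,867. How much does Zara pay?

With the deductible met, the entire $2,867 is subject to coinsurance.
Coinsurance: $2,867 × 20% = $573.40.

$573.40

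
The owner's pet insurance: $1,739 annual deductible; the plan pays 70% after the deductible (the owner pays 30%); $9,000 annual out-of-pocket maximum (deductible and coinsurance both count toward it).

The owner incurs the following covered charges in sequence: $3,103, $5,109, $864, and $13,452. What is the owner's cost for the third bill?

Bill 1, $3,103: $1,739 to deductible, leaving $1,364; owner's 30% is $409.20. Cost to owner: $2,148.20. OOP to date $2,148.20.
Bill 2, $5,109: deductible met; 30% of $5,109 = $1,532.70. Cost to owner: $1,532.70. OOP to date $3,680.90.
Bill 3, $864: 30% coinsurance on $864 = $259.20. Cost to owner: $259.20. OOP to date $3,940.10.

$259.20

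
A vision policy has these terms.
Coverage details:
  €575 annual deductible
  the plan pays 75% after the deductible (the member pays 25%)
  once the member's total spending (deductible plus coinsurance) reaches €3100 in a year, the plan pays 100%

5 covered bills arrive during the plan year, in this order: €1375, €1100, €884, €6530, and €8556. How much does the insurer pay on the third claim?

€663

Bill 1, €1375: €575 finishes the deductible; €800 goes to coinsurance; member's 25% is €200. Member owes €775 (running OOP €775). Insurer: €1375 − €775 = €600.
Bill 2, €1100: deductible met; 25% of €1100 = €275. Member owes €275 (running OOP €1050). Insurer: €1100 − €275 = €825.
Bill 3, €884: deductible already satisfied, so member's share is 25% × €884 = €221. Cost to member: €221. OOP to date €1271. Insurer: €884 − €221 = €663.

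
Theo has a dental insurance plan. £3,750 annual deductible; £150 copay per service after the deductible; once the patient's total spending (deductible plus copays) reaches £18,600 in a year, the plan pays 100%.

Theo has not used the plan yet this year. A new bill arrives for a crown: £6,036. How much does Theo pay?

Deductible not yet touched, so the first £3,750 of the bill goes to the deductible.
After the £3,750 deductible portion, £6,036 − £3,750 = £2,286 is subject to the copay.
Copay on this service: £150.
That puts the patient's cost at £3,750 + £150 = £3,900 before any cap.
Year-to-date out-of-pocket becomes £0 + £3,900 = £3,900, still under the £18,600 maximum, so no cap applies.

£3,900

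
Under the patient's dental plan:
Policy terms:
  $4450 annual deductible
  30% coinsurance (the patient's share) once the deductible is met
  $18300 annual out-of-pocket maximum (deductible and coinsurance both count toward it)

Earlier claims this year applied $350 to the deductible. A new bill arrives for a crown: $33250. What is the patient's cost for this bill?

$12845

Deductible still to meet: $4450 − $350 = $4100.
After the $4100 deductible portion, $33250 − $4100 = $29150 is subject to coinsurance.
Patient's 30% share of $29150 is $8745.
That puts the patient's cost at $4100 + $8745 = $12845 before any cap.
Total out-of-pocket so far would be $350 + $12845 = $13195, below the $18300 cap — no reduction.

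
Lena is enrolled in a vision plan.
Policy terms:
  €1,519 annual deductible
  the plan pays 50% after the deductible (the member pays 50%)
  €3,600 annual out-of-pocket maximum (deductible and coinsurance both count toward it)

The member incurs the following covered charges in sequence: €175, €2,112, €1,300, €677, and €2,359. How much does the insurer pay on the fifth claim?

€1,650.50

Claim 1 — €175: fully absorbed by the deductible. Member pays €175; OOP now €175. Insurer: €175 − €175 = €0.
Claim 2 — €2,112: deductible takes €1,344, €768 remains; 50% of €768 = €384. Member owes €1,728 (running OOP €1,903). Insurer: €2,112 − €1,728 = €384.
Claim 3 — €1,300: deductible met; 50% of €1,300 = €650. Member pays €650; OOP now €2,553. Insurer: €1,300 − €650 = €650.
Claim 4 — €677: deductible met; 50% of €677 = €338.50. Member pays €338.50; OOP now €2,891.50. Insurer: €677 − €338.50 = €338.50.
Claim 5 — €2,359: deductible already satisfied, so member's share is 50% × €2,359 = €1,179.50. Adding that to €2,891.50 gives €4,071, past the €3,600 cap; member pays only €3,600 − €2,891.50 = €708.50. Plan pays €2,359 − €708.50 = €1,650.50.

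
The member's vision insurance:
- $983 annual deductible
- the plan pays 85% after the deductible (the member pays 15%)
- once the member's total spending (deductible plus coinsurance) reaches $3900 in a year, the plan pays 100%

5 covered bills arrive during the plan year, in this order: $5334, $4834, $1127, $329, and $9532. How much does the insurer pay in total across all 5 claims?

$17256

#1 ($5334): deductible takes $983, $4351 remains; member's 15% is $652.65. Member pays $1635.65; OOP now $1635.65. Insurer: $5334 − $1635.65 = $3698.35.
#2 ($4834): 15% coinsurance on $4834 = $725.10. Member owes $725.10 (running OOP $2360.75). Insurer: $4834 − $725.10 = $4108.90.
#3 ($1127): deductible met; 15% of $1127 = $169.05. Member pays $169.05; OOP now $2529.80. Insurer: $1127 − $169.05 = $957.95.
#4 ($329): deductible already satisfied, so member's share is 15% × $329 = $49.35. Member pays $49.35; OOP now $2579.15. Plan pays $329 − $49.35 = $279.65.
#5 ($9532): 15% coinsurance on $9532 = $1429.80. OOP would hit $4008.95 > $3900, so the cap limits the member to $3900 − $2579.15 = $1320.85. Insurer: $9532 − $1320.85 = $8211.15.
Insurer total: $3698.35 + $4108.90 + $957.95 + $279.65 + $8211.15 = $17256.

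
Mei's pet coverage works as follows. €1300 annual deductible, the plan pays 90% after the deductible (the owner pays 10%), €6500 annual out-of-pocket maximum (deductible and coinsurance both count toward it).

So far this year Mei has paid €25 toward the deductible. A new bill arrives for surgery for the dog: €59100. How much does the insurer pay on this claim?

Deductible still to meet: €1300 − €25 = €1275.
That leaves €59100 − €1275 = €57825 for coinsurance.
Coinsurance: €57825 × 10% = €5782.50.
That puts the owner's cost at €1275 + €5782.50 = €7057.50 before any cap.
Year-to-date out-of-pocket would reach €25 + €7057.50 = €7082.50, above the €6500 maximum, so the owner pays only €6500 − €25 = €6475.
The insurer covers the remainder: €59100 − €6475 = €52625.

€52625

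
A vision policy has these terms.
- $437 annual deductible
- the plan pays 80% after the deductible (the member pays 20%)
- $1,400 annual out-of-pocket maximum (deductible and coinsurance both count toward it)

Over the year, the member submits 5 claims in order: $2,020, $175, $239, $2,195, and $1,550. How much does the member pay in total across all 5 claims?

Claim 1 — $2,020: $437 finishes the deductible; $1,583 goes to coinsurance; coinsurance $1,583 × 20% = $316.60. Member pays $753.60; OOP now $753.60.
Claim 2 — $175: 20% coinsurance on $175 = $35. Member pays $35; OOP now $788.60.
Claim 3 — $239: deductible already satisfied, so member's share is 20% × $239 = $47.80. Member pays $47.80; OOP now $836.40.
Claim 4 — $2,195: deductible met; 20% of $2,195 = $439. Member pays $439; OOP now $1,275.40.
Claim 5 — $1,550: deductible met; 20% of $1,550 = $310. That would push OOP to $1,585.40, over the $1,400 cap, so member pays $1,400 − $1,275.40 = $124.60.
Summing the member's payments: $753.60 + $35 + $47.80 + $439 + $124.60 = $1,400.

$1,400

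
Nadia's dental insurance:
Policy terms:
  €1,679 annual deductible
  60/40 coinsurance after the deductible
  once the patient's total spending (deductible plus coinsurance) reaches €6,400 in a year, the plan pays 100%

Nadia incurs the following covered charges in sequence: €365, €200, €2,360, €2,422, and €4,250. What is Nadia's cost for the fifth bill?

Claim 1 — €365: entire amount goes to the deductible. Patient owes €365 (running OOP €365).
Claim 2 — €200: entire amount goes to the deductible. Cost to patient: €200. OOP to date €565.
Claim 3 — €2,360: deductible takes €1,114, €1,246 remains; patient's 40% is €498.40. Patient pays €1,612.40; OOP now €2,177.40.
Claim 4 — €2,422: 40% coinsurance on €2,422 = €968.80. Patient pays €968.80; OOP now €3,146.20.
Claim 5 — €4,250: 40% coinsurance on €4,250 = €1,700. Patient owes €1,700 (running OOP €4,846.20).

€1,700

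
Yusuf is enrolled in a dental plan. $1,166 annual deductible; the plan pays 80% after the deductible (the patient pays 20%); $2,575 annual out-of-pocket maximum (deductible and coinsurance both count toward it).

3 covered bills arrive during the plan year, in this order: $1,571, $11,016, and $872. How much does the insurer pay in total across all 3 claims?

$10,884

Claim 1 — $1,571: $1,166 finishes the deductible; $405 goes to coinsurance; coinsurance $405 × 20% = $81. Patient owes $1,247 (running OOP $1,247). Plan pays $1,571 − $1,247 = $324.
Claim 2 — $11,016: deductible already satisfied, so patient's share is 20% × $11,016 = $2,203.20. Adding that to $1,247 gives $3,450.20, past the $2,575 cap; patient pays only $2,575 − $1,247 = $1,328. Insurer: $11,016 − $1,328 = $9,688.
Claim 3 — $872: 20% coinsurance on $872 = $174.40. OOP would hit $2,749.40 > $2,575, so the cap limits the patient to $2,575 − $2,575 = $0. Plan pays $872 − $0 = $872.
Insurer total: $324 + $9,688 + $872 = $10,884.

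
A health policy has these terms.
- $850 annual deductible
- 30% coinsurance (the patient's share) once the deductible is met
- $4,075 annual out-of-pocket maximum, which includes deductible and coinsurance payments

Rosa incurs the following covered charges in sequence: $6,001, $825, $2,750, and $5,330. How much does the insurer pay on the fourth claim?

$4,722.80

Claim 1 ($6,001): deductible takes $850, $5,151 remains; 30% of $5,151 = $1,545.30. Patient owes $2,395.30 (running OOP $2,395.30). Plan pays $6,001 − $2,395.30 = $3,605.70.
Claim 2 ($825): 30% coinsurance on $825 = $247.50. Cost to patient: $247.50. OOP to date $2,642.80. Insurer: $825 − $247.50 = $577.50.
Claim 3 ($2,750): deductible met; 30% of $2,750 = $825. Cost to patient: $825. OOP to date $3,467.80. Insurer: $2,750 − $825 = $1,925.
Claim 4 ($5,330): 30% coinsurance on $5,330 = $1,599. That would push OOP to $5,066.80, over the $4,075 cap, so patient pays $4,075 − $3,467.80 = $607.20. Insurer: $5,330 − $607.20 = $4,722.80.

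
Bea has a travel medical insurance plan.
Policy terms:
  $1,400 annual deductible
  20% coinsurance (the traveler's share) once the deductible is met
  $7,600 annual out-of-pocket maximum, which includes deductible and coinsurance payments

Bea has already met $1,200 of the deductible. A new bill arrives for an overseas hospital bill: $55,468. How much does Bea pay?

Remaining deductible: $1,400 − $1,200 = $200.
The remaining $55,268 (= $55,468 − $200) moves to coinsurance.
Traveler's 20% share of $55,268 is $11,053.60.
That puts the traveler's cost at $200 + $11,053.60 = $11,253.60 before any cap.
That would bring total out-of-pocket to $12,453.60, past the $7,600 cap. The traveler is capped at $7,600 − $1,200 = $6,400 on this claim.

$6,400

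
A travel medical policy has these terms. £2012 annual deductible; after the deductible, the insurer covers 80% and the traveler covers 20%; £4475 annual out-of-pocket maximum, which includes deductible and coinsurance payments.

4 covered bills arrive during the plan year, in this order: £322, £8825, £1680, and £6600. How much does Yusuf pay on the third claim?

Claim 1 — £322: all of it applies to the deductible. Cost to traveler: £322. OOP to date £322.
Claim 2 — £8825: £1690 to deductible, leaving £7135; coinsurance £7135 × 20% = £1427. Traveler pays £3117; OOP now £3439.
Claim 3 — £1680: 20% coinsurance on £1680 = £336. Traveler owes £336 (running OOP £3775).

£336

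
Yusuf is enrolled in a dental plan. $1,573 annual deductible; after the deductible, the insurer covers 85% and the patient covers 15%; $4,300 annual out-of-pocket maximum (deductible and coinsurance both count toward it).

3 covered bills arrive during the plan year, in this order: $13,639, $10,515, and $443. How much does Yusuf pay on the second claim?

$917.10

Claim 1 ($13,639): $1,573 to deductible, leaving $12,066; coinsurance $12,066 × 15% = $1,809.90. Patient owes $3,382.90 (running OOP $3,382.90).
Claim 2 ($10,515): deductible already satisfied, so patient's share is 15% × $10,515 = $1,577.25. That would push OOP to $4,960.15, over the $4,300 cap, so patient pays $4,300 − $3,382.90 = $917.10.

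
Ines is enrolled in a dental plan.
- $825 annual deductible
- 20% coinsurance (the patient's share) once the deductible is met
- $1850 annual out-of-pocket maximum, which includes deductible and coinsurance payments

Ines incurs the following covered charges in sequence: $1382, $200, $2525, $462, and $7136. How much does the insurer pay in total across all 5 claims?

Claim 1 — $1382: deductible takes $825, $557 remains; patient's 20% is $111.40. Patient pays $936.40; OOP now $936.40. Plan pays $1382 − $936.40 = $445.60.
Claim 2 — $200: deductible met; 20% of $200 = $40. Patient owes $40 (running OOP $976.40). Plan pays $200 − $40 = $160.
Claim 3 — $2525: deductible already satisfied, so patient's share is 20% × $2525 = $505. Cost to patient: $505. OOP to date $1481.40. Insurer: $2525 − $505 = $2020.
Claim 4 — $462: 20% coinsurance on $462 = $92.40. Patient owes $92.40 (running OOP $1573.80). Plan pays $462 − $92.40 = $369.60.
Claim 5 — $7136: deductible met; 20% of $7136 = $1427.20. Adding that to $1573.80 gives $3001, past the $1850 cap; patient pays only $1850 − $1573.80 = $276.20. Insurer: $7136 − $276.20 = $6859.80.
Insurer total: $445.60 + $160 + $2020 + $369.60 + $6859.80 = $9855.

$9855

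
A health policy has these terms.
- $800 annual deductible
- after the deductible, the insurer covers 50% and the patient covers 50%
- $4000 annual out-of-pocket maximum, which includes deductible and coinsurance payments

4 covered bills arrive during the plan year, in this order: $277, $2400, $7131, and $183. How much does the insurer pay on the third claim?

Claim 1 — $277: all of it applies to the deductible. Patient owes $277 (running OOP $277). Plan pays $277 − $277 = $0.
Claim 2 — $2400: $523 finishes the deductible; $1877 goes to coinsurance; patient's 50% is $938.50. Patient pays $1461.50; OOP now $1738.50. Plan pays $2400 − $1461.50 = $938.50.
Claim 3 — $7131: deductible met; 50% of $7131 = $3565.50. That would push OOP to $5304, over the $4000 cap, so patient pays $4000 − $1738.50 = $2261.50. Plan pays $7131 − $2261.50 = $4869.50.

$4869.50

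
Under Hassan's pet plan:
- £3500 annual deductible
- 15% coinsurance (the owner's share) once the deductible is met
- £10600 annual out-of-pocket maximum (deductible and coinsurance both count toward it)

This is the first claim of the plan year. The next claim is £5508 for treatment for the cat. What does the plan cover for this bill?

£1706.80

The full £3500 deductible is still open; £3500 of this bill applies to it.
That leaves £5508 − £3500 = £2008 for coinsurance.
Owner's 15% share of £2008 is £301.20.
So the owner owes £3500 + £301.20 = £3801.20 before any cap.
Year-to-date out-of-pocket becomes £0 + £3801.20 = £3801.20, still under the £10600 maximum, so no cap applies.
The plan picks up £5508 − £3801.20 = £1706.80.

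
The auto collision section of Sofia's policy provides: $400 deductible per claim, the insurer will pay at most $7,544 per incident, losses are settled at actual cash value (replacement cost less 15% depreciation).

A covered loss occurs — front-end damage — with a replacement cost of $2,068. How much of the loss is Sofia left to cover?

$710.20

At 15% depreciation, ACV = $2,068 − $310.20 = $1,757.80.
After the deductible, $1,757.80 − $400 = $1,357.80 remains.
$1,357.80 is within the $7,544 limit, so the insurer pays $1,357.80.
Out of pocket: $2,068 − $1,357.80 = $710.20.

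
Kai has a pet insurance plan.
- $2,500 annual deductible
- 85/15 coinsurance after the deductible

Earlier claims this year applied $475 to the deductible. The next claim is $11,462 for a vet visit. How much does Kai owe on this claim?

$3,440.55

Remaining deductible: $2,500 − $475 = $2,025.
After the $2,025 deductible portion, $11,462 − $2,025 = $9,437 is subject to coinsurance.
Coinsurance: $9,437 × 15% = $1,415.55.
That puts the owner's cost at $2,025 + $1,415.55 = $3,440.55.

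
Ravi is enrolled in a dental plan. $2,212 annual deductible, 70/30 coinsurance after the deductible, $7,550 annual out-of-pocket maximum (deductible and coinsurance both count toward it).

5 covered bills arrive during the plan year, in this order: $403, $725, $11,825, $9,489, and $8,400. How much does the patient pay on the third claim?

$4,306.30

Claim 1 — $403: all of it applies to the deductible. Patient owes $403 (running OOP $403).
Claim 2 — $725: entire amount goes to the deductible. Cost to patient: $725. OOP to date $1,128.
Claim 3 — $11,825: $1,084 to deductible, leaving $10,741; patient's 30% is $3,222.30. Cost to patient: $4,306.30. OOP to date $5,434.30.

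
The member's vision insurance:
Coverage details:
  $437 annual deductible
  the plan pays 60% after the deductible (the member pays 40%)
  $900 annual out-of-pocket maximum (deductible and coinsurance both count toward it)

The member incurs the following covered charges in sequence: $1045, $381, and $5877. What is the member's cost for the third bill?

Claim 1 — $1045: deductible takes $437, $608 remains; coinsurance $608 × 40% = $243.20. Cost to member: $680.20. OOP to date $680.20.
Claim 2 — $381: deductible met; 40% of $381 = $152.40. Member owes $152.40 (running OOP $832.60).
Claim 3 — $5877: deductible met; 40% of $5877 = $2350.80. Adding that to $832.60 gives $3183.40, past the $900 cap; member pays only $900 − $832.60 = $67.40.

$67.40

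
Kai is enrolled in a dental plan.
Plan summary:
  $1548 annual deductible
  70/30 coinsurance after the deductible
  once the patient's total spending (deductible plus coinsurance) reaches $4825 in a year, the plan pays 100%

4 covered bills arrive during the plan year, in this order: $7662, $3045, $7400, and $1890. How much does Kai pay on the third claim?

Claim 1 ($7662): $1548 finishes the deductible; $6114 goes to coinsurance; 30% of $6114 = $1834.20. Patient owes $3382.20 (running OOP $3382.20).
Claim 2 ($3045): 30% coinsurance on $3045 = $913.50. Patient owes $913.50 (running OOP $4295.70).
Claim 3 ($7400): deductible already satisfied, so patient's share is 30% × $7400 = $2220. That would push OOP to $6515.70, over the $4825 cap, so patient pays $4825 − $4295.70 = $529.30.

$529.30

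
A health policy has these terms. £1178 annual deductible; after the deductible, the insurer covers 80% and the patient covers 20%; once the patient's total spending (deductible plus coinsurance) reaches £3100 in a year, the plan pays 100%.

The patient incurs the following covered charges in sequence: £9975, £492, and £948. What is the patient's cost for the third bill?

£64.20

#1 (£9975): deductible takes £1178, £8797 remains; coinsurance £8797 × 20% = £1759.40. Patient owes £2937.40 (running OOP £2937.40).
#2 (£492): deductible already satisfied, so patient's share is 20% × £492 = £98.40. Patient pays £98.40; OOP now £3035.80.
#3 (£948): 20% coinsurance on £948 = £189.60. That would push OOP to £3225.40, over the £3100 cap, so patient pays £3100 − £3035.80 = £64.20.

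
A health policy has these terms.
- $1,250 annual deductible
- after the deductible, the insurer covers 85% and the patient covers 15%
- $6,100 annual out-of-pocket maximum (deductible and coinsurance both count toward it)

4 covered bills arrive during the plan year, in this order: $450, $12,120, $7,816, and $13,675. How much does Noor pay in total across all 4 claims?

$6,100

#1 ($450): entire amount goes to the deductible. Cost to patient: $450. OOP to date $450.
#2 ($12,120): $800 to deductible, leaving $11,320; coinsurance $11,320 × 15% = $1,698. Cost to patient: $2,498. OOP to date $2,948.
#3 ($7,816): deductible met; 15% of $7,816 = $1,172.40. Cost to patient: $1,172.40. OOP to date $4,120.40.
#4 ($13,675): deductible met; 15% of $13,675 = $2,051.25. That would push OOP to $6,171.65, over the $6,100 cap, so patient pays $6,100 − $4,120.40 = $1,979.60.
Summing the patient's payments: $450 + $2,498 + $1,172.40 + $1,979.60 = $6,100.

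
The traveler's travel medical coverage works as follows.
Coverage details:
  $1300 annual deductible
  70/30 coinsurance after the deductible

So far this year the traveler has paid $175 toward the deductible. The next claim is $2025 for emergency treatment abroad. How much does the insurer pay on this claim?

$630

Remaining deductible: $1300 − $175 = $1125.
After the $1125 deductible portion, $2025 − $1125 = $900 is subject to coinsurance.
Coinsurance: $900 × 30% = $270.
So the traveler owes $1125 + $270 = $1395.
The insurer covers the remainder: $2025 − $1395 = $630.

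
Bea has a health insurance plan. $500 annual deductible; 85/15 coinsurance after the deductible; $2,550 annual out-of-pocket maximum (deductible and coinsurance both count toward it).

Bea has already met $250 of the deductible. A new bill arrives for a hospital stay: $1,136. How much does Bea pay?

$250 of the $500 deductible is already met, leaving $250.
The remaining $886 (= $1,136 − $250) moves to coinsurance.
Patient's 15% share of $886 is $132.90.
So the patient owes $250 + $132.90 = $382.90 before any cap.
Year-to-date out-of-pocket becomes $250 + $382.90 = $632.90, still under the $2,550 maximum, so no cap applies.

$382.90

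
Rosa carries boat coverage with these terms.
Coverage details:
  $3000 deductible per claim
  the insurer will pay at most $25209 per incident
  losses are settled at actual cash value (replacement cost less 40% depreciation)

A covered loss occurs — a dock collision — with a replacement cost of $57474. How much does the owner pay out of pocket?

At 40% depreciation, ACV = $57474 − $22989.60 = $34484.40.
After the deductible, $34484.40 − $3000 = $31484.40 remains.
$31484.40 exceeds the $25209 limit, so the insurer pays the limit: $25209.
Owner's share is the uncovered remainder: $57474 − $25209 = $32265.

$32265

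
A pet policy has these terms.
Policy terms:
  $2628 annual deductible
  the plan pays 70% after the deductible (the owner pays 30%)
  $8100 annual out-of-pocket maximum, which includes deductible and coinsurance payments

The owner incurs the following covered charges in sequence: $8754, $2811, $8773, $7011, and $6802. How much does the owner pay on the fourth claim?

$159

Claim 1 ($8754): $2628 finishes the deductible; $6126 goes to coinsurance; owner's 30% is $1837.80. Owner owes $4465.80 (running OOP $4465.80).
Claim 2 ($2811): deductible met; 30% of $2811 = $843.30. Owner owes $843.30 (running OOP $5309.10).
Claim 3 ($8773): deductible already satisfied, so owner's share is 30% × $8773 = $2631.90. Cost to owner: $2631.90. OOP to date $7941.
Claim 4 ($7011): 30% coinsurance on $7011 = $2103.30. That would push OOP to $10044.30, over the $8100 cap, so owner pays $8100 − $7941 = $159.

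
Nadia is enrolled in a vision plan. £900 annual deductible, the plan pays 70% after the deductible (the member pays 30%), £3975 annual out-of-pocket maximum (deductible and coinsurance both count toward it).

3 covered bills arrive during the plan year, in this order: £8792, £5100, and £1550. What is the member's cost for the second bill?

£707.40

Claim 1 (£8792): £900 to deductible, leaving £7892; coinsurance £7892 × 30% = £2367.60. Member pays £3267.60; OOP now £3267.60.
Claim 2 (£5100): deductible already satisfied, so member's share is 30% × £5100 = £1530. Adding that to £3267.60 gives £4797.60, past the £3975 cap; member pays only £3975 − £3267.60 = £707.40.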